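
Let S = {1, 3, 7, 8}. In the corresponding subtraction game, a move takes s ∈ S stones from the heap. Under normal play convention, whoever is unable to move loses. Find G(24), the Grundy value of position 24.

G(0) = 0
G(1) = mex{0} = 1
G(2) = mex{1} = 0
G(3) = mex{0,0} = 1
G(4) = mex{1,1} = 0
G(5) = mex{0,0} = 1
G(6) = mex{1,1} = 0
G(7) = mex{0,0,0} = 1
G(8) = mex{1,1,1,0} = 2
G(9) = mex{2,0,0,1} = 3
G(10) = mex{3,1,1,0} = 2
G(11) = mex{2,2,0,1} = 3
G(12) = mex{3,3,1,0} = 2
G(13) = mex{2,2,0,1} = 3
G(14) = mex{3,3,1,0} = 2
G(15) = mex{2,2,2,1} = 0
G(16) = mex{0,3,3,2} = 1
G(17) = mex{1,2,2,3} = 0
G(18) = mex{0,0,3,2} = 1
G(19) = mex{1,1,2,3} = 0
G(20) = mex{0,0,3,2} = 1
G(21) = mex{1,1,2,3} = 0
G(22) = mex{0,0,0,2} = 1
G(23) = mex{1,1,1,0} = 2
G(24) = mex{2,0,0,1} = 3

3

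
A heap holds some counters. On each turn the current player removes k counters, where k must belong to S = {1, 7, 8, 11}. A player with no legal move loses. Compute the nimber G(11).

n :  0  1  2  3  4  5  6  7  8  9 10 11
G :  0  1  0  1  0  1  0  1  2  3  2  3

3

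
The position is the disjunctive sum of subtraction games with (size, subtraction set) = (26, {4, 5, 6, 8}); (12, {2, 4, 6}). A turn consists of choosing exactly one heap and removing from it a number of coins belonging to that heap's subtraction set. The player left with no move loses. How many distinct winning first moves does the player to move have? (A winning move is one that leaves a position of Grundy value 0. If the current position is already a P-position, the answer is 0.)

4

Heap A, S = {4, 5, 6, 8}:
n :  0  1  2  3  4  5  6  7  8  9 10 11 12 13 14 15 16 17 18 19 20 21 22 23 24 25 26
G :  0  0  0  0  1  1  1  1  2  2  2  2  0  0  0  0  1  1  1  1  2  2  2  2  0  0  0
G_A(26) = 0.
Heap B, S = {2, 4, 6}:
n :  0  1  2  3  4  5  6  7  8  9 10 11 12
G :  0  0  1  1  2  2  3  3  0  0  1  1  2
G_B(12) = 2.
Combined Grundy value = 0 ⊕ 2 = 2.
A winning move leaves total XOR = 0, i.e. changes one component's Grundy value g to g ⊕ X where X is the current total.
Heap A: need g' = 0⊕2 = 2. Options: 26−4→G=2, 26−5→G=2, 26−6→G=2, 26−8→G=1. Hits: 3.
Heap B: need g' = 2⊕2 = 0. Options: 12−2→G=1, 12−4→G=0, 12−6→G=3. Hits: 1.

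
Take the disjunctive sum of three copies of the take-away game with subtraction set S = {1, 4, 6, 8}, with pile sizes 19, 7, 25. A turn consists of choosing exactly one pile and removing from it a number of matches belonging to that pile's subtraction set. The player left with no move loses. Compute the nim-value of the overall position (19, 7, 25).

All piles use S = {1, 4, 6, 8}:
n :  0  1  2  3  4  5  6  7  8  9 10 11 12 13 14 15 16 17 18 19 20 21 22 23 24 25
G :  0  1  0  1  2  0  1  0  1  2  3  2  0  1  0  1  2  0  1  0  1  2  3  2  0  1
Pile A: G(19) = 0.
Pile B: G(7) = 0.
Pile C: G(25) = 1.
Combined Grundy value = 0 ⊕ 0 ⊕ 1 = 1.

1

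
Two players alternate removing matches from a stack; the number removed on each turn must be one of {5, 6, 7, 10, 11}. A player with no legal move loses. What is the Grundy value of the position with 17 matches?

0

n :  0  1  2  3  4  5  6  7  8  9 10 11 12 13 14 15 16 17
G :  0  0  0  0  0  1  1  1  1  1  2  2  2  2  2  3  0  0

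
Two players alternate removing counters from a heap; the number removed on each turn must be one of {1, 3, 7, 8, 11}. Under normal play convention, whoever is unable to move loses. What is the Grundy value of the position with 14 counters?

2

n :  0  1  2  3  4  5  6  7  8  9 10 11 12 13 14
G :  0  1  0  1  0  1  0  1  2  3  2  3  2  3  2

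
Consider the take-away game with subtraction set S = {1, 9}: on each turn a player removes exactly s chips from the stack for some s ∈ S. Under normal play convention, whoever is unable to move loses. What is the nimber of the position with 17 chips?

G(0) = 0
G(1) = mex{0} = 1
G(2) = mex{1} = 0
G(3) = mex{0} = 1
G(4) = mex{1} = 0
G(5) = mex{0} = 1
G(6) = mex{1} = 0
G(7) = mex{0} = 1
G(8) = mex{1} = 0
G(9) = mex{0,0} = 1
G(10) = mex{1,1} = 0
G(11) = mex{0,0} = 1
G(12) = mex{1,1} = 0
G(13) = mex{0,0} = 1
G(14) = mex{1,1} = 0
G(15) = mex{0,0} = 1
G(16) = mex{1,1} = 0
G(17) = mex{0,0} = 1

1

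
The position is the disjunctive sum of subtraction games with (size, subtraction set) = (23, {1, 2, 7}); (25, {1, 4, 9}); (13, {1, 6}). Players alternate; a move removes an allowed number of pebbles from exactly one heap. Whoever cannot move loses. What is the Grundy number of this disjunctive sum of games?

Heap A, S = {1, 2, 7}:
n :  0  1  2  3  4  5  6  7  8  9 10 11 12 13 14 15 16 17 18 19 20 21 22 23
G :  0  1  2  0  1  2  0  1  2  0  1  2  0  1  2  0  1  2  0  1  2  0  1  2
G_A(23) = 2.
Heap B, S = {1, 4, 9}:
G(0) = 0
G(1) = mex{0} = 1
G(2) = mex{1} = 0
G(3) = mex{0} = 1
G(4) = mex{1,0} = 2
G(5) = mex{2,1} = 0
G(6) = mex{0,0} = 1
G(7) = mex{1,1} = 0
G(8) = mex{0,2} = 1
G(9) = mex{1,0,0} = 2
G(10) = mex{2,1,1} = 0
G(11) = mex{0,0,0} = 1
G(12) = mex{1,1,1} = 0
G(13) = mex{0,2,2} = 1
G(14) = mex{1,0,0} = 2
G(15) = mex{2,1,1} = 0
G(16) = mex{0,0,0} = 1
G(17) = mex{1,1,1} = 0
G(18) = mex{0,2,2} = 1
G(19) = mex{1,0,0} = 2
G(20) = mex{2,1,1} = 0
G(21) = mex{0,0,0} = 1
G(22) = mex{1,1,1} = 0
G(23) = mex{0,2,2} = 1
G(24) = mex{1,0,0} = 2
G(25) = mex{2,1,1} = 0
G_B(25) = 0.
Heap C, S = {1, 6}:
G(0) = 0
G(1) = mex{0} = 1
G(2) = mex{1} = 0
G(3) = mex{0} = 1
G(4) = mex{1} = 0
G(5) = mex{0} = 1
G(6) = mex{1,0} = 2
G(7) = mex{2,1} = 0
G(8) = mex{0,0} = 1
G(9) = mex{1,1} = 0
G(10) = mex{0,0} = 1
G(11) = mex{1,1} = 0
G(12) = mex{0,2} = 1
G(13) = mex{1,0} = 2
G_C(13) = 2.
Combined Grundy value = 2 ⊕ 0 ⊕ 2 = 0.

0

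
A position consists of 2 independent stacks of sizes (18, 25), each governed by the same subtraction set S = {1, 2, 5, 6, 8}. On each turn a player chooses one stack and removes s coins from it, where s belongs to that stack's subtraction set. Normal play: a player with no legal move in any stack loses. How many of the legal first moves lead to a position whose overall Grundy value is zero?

All stacks use S = {1, 2, 5, 6, 8}:
G(0) = 0
G(1) = mex{0} = 1
G(2) = mex{1,0} = 2
G(3) = mex{2,1} = 0
G(4) = mex{0,2} = 1
G(5) = mex{1,0,0} = 2
G(6) = mex{2,1,1,0} = 3
G(7) = mex{3,2,2,1} = 0
G(8) = mex{0,3,0,2,0} = 1
G(9) = mex{1,0,1,0,1} = 2
G(10) = mex{2,1,2,1,2} = 0
G(11) = mex{0,2,3,2,0} = 1
G(12) = mex{1,0,0,3,1} = 2
G(13) = mex{2,1,1,0,2} = 3
G(14) = mex{3,2,2,1,3} = 0
G(15) = mex{0,3,0,2,0} = 1
G(16) = mex{1,0,1,0,1} = 2
G(17) = mex{2,1,2,1,2} = 0
G(18) = mex{0,2,3,2,0} = 1
G(19) = mex{1,0,0,3,1} = 2
G(20) = mex{2,1,1,0,2} = 3
G(21) = mex{3,2,2,1,3} = 0
G(22) = mex{0,3,0,2,0} = 1
G(23) = mex{1,0,1,0,1} = 2
G(24) = mex{2,1,2,1,2} = 0
G(25) = mex{0,2,3,2,0} = 1
Stack A: G(18) = 1.
Stack B: G(25) = 1.
Combined Grundy value = 1 ⊕ 1 = 0.
A winning move leaves total XOR = 0, i.e. changes one component's Grundy value g to g ⊕ X where X is the current total.
Stack A: target g' = 1⊕0 = 1, but every legal move changes the Grundy value (mex property), so 0 moves.
Stack B: target g' = 1⊕0 = 1, but every legal move changes the Grundy value (mex property), so 0 moves.

0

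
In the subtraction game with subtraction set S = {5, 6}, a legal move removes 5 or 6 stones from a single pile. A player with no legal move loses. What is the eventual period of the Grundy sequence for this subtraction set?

G(0) = 0
G(1) = mex{} = 0
G(2) = mex{} = 0
G(3) = mex{} = 0
G(4) = mex{} = 0
G(5) = mex{0} = 1
G(6) = mex{0,0} = 1
G(7) = mex{0,0} = 1
G(8) = mex{0,0} = 1
G(9) = mex{0,0} = 1
G(10) = mex{1,0} = 2
G(11) = mex{1,1} = 0
G(12) = mex{1,1} = 0
G(13) = mex{1,1} = 0
G(14) = mex{1,1} = 0
G(15) = mex{2,1} = 0
G(16) = mex{0,2} = 1
G(17) = mex{0,0} = 1
G(18) = mex{0,0} = 1
G(19) = mex{0,0} = 1
G(20) = mex{0,0} = 1
G(21) = mex{1,0} = 2
G(22) = mex{1,1} = 0
G(23) = mex{1,1} = 0
G(n+11) = G(n) holds for n = 0,…,5 (a full window of length max(S) = 6), so the sequence is purely periodic with period 11.

11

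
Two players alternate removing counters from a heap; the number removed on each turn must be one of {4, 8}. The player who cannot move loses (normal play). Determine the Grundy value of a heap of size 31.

1

n :  0  1  2  3  4  5  6  7  8  9 10 11 12 13 14 15 16 17 18 19 20 21 22 23 24 25 26 27 28 29 30 31
G :  0  0  0  0  1  1  1  1  2  2  2  2  0  0  0  0  1  1  1  1  2  2  2  2  0  0  0  0  1  1  1  1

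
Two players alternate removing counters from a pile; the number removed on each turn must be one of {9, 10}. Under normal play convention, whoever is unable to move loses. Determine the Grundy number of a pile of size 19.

G(0) = 0
G(1) = mex{} = 0
G(2) = mex{} = 0
G(3) = mex{} = 0
G(4) = mex{} = 0
G(5) = mex{} = 0
G(6) = mex{} = 0
G(7) = mex{} = 0
G(8) = mex{} = 0
G(9) = mex{0} = 1
G(10) = mex{0,0} = 1
G(11) = mex{0,0} = 1
G(12) = mex{0,0} = 1
G(13) = mex{0,0} = 1
G(14) = mex{0,0} = 1
G(15) = mex{0,0} = 1
G(16) = mex{0,0} = 1
G(17) = mex{0,0} = 1
G(18) = mex{1,0} = 2
G(19) = mex{1,1} = 0

0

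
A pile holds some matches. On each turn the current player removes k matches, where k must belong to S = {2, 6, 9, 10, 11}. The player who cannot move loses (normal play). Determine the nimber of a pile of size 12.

G(0) = 0
G(1) = mex{} = 0
G(2) = mex{0} = 1
G(3) = mex{0} = 1
G(4) = mex{1} = 0
G(5) = mex{1} = 0
G(6) = mex{0,0} = 1
G(7) = mex{0,0} = 1
G(8) = mex{1,1} = 0
G(9) = mex{1,1,0} = 2
G(10) = mex{0,0,0,0} = 1
G(11) = mex{2,0,1,0,0} = 3
G(12) = mex{1,1,1,1,0} = 2

2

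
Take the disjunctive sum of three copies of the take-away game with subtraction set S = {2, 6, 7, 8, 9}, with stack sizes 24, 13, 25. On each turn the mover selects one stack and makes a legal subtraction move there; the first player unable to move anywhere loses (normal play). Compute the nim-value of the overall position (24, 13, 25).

3

All stacks use S = {2, 6, 7, 8, 9}:
n :  0  1  2  3  4  5  6  7  8  9 10 11 12 13 14 15 16 17 18 19 20 21 22 23 24 25
G :  0  0  1  1  0  0  1  1  2  2  3  3  2  2  3  0  0  1  1  0  0  1  1  2  2  3
Stack A: G(24) = 2.
Stack B: G(13) = 2.
Stack C: G(25) = 3.
Combined Grundy value = 2 ⊕ 2 ⊕ 3 = 3.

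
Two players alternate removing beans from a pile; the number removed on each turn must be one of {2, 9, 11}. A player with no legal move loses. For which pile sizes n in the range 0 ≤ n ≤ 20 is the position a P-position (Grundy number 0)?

G(0) = 0
G(1) = mex{} = 0
G(2) = mex{0} = 1
G(3) = mex{0} = 1
G(4) = mex{1} = 0
G(5) = mex{1} = 0
G(6) = mex{0} = 1
G(7) = mex{0} = 1
G(8) = mex{1} = 0
G(9) = mex{1,0} = 2
G(10) = mex{0,0} = 1
G(11) = mex{2,1,0} = 3
G(12) = mex{1,1,0} = 2
G(13) = mex{3,0,1} = 2
G(14) = mex{2,0,1} = 3
G(15) = mex{2,1,0} = 3
G(16) = mex{3,1,0} = 2
G(17) = mex{3,0,1} = 2
G(18) = mex{2,2,1} = 0
G(19) = mex{2,1,0} = 3
G(20) = mex{0,3,2} = 1
P-positions are exactly the n with G(n) = 0.

0, 1, 4, 5, 8, 18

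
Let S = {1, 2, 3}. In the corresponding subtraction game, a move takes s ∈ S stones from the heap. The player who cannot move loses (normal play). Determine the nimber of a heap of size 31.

3

n :  0  1  2  3  4  5  6  7  8  9 10 11 12 13 14 15 16 17 18 19 20 21 22 23 24 25 26 27 28 29 30 31
G :  0  1  2  3  0  1  2  3  0  1  2  3  0  1  2  3  0  1  2  3  0  1  2  3  0  1  2  3  0  1  2  3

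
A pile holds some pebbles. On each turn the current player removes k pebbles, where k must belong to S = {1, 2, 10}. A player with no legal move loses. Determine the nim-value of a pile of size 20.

G(0) = 0
G(1) = mex{0} = 1
G(2) = mex{1,0} = 2
G(3) = mex{2,1} = 0
G(4) = mex{0,2} = 1
G(5) = mex{1,0} = 2
G(6) = mex{2,1} = 0
G(7) = mex{0,2} = 1
G(8) = mex{1,0} = 2
G(9) = mex{2,1} = 0
G(10) = mex{0,2,0} = 1
G(11) = mex{1,0,1} = 2
G(12) = mex{2,1,2} = 0
G(13) = mex{0,2,0} = 1
G(14) = mex{1,0,1} = 2
G(15) = mex{2,1,2} = 0
G(16) = mex{0,2,0} = 1
G(17) = mex{1,0,1} = 2
G(18) = mex{2,1,2} = 0
G(19) = mex{0,2,0} = 1
G(20) = mex{1,0,1} = 2

2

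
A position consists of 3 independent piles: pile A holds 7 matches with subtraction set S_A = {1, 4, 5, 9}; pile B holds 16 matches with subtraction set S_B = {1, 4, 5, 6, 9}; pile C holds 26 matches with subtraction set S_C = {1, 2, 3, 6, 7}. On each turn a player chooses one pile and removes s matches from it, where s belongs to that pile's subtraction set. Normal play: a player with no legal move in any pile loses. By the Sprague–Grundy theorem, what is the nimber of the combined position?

Pile A, S = {1, 4, 5, 9}:
G(0) = 0
G(1) = mex{0} = 1
G(2) = mex{1} = 0
G(3) = mex{0} = 1
G(4) = mex{1,0} = 2
G(5) = mex{2,1,0} = 3
G(6) = mex{3,0,1} = 2
G(7) = mex{2,1,0} = 3
G_A(7) = 3.
Pile B, S = {1, 4, 5, 6, 9}:
G(0) = 0
G(1) = mex{0} = 1
G(2) = mex{1} = 0
G(3) = mex{0} = 1
G(4) = mex{1,0} = 2
G(5) = mex{2,1,0} = 3
G(6) = mex{3,0,1,0} = 2
G(7) = mex{2,1,0,1} = 3
G(8) = mex{3,2,1,0} = 4
G(9) = mex{4,3,2,1,0} = 5
G(10) = mex{5,2,3,2,1} = 0
G(11) = mex{0,3,2,3,0} = 1
G(12) = mex{1,4,3,2,1} = 0
G(13) = mex{0,5,4,3,2} = 1
G(14) = mex{1,0,5,4,3} = 2
G(15) = mex{2,1,0,5,2} = 3
G(16) = mex{3,0,1,0,3} = 2
G_B(16) = 2.
Pile C, S = {1, 2, 3, 6, 7}:
G(0) = 0
G(1) = mex{0} = 1
G(2) = mex{1,0} = 2
G(3) = mex{2,1,0} = 3
G(4) = mex{3,2,1} = 0
G(5) = mex{0,3,2} = 1
G(6) = mex{1,0,3,0} = 2
G(7) = mex{2,1,0,1,0} = 3
G(8) = mex{3,2,1,2,1} = 0
G(9) = mex{0,3,2,3,2} = 1
G(10) = mex{1,0,3,0,3} = 2
G(11) = mex{2,1,0,1,0} = 3
G(12) = mex{3,2,1,2,1} = 0
G(13) = mex{0,3,2,3,2} = 1
G(14) = mex{1,0,3,0,3} = 2
G(15) = mex{2,1,0,1,0} = 3
G(16) = mex{3,2,1,2,1} = 0
G(17) = mex{0,3,2,3,2} = 1
G(18) = mex{1,0,3,0,3} = 2
G(19) = mex{2,1,0,1,0} = 3
G(20) = mex{3,2,1,2,1} = 0
G(21) = mex{0,3,2,3,2} = 1
G(22) = mex{1,0,3,0,3} = 2
G(23) = mex{2,1,0,1,0} = 3
G(24) = mex{3,2,1,2,1} = 0
G(25) = mex{0,3,2,3,2} = 1
G(26) = mex{1,0,3,0,3} = 2
G_C(26) = 2.
Combined Grundy value = 3 ⊕ 2 ⊕ 2 = 3.

3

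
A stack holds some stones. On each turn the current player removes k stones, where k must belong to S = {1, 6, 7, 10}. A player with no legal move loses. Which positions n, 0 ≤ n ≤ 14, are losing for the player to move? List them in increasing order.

G(0) = 0
G(1) = mex{0} = 1
G(2) = mex{1} = 0
G(3) = mex{0} = 1
G(4) = mex{1} = 0
G(5) = mex{0} = 1
G(6) = mex{1,0} = 2
G(7) = mex{2,1,0} = 3
G(8) = mex{3,0,1} = 2
G(9) = mex{2,1,0} = 3
G(10) = mex{3,0,1,0} = 2
G(11) = mex{2,1,0,1} = 3
G(12) = mex{3,2,1,0} = 4
G(13) = mex{4,3,2,1} = 0
G(14) = mex{0,2,3,0} = 1
P-positions are exactly the n with G(n) = 0.

0, 2, 4, 13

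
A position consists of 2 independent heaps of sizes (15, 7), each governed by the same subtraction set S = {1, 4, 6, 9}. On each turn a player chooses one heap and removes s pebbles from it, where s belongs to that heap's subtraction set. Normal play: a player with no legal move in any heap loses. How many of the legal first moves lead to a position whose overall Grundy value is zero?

All heaps use S = {1, 4, 6, 9}:
n :  0  1  2  3  4  5  6  7  8  9 10 11 12 13 14 15
G :  0  1  0  1  2  0  1  0  1  2  0  1  0  1  2  0
Heap A: G(15) = 0.
Heap B: G(7) = 0.
Combined Grundy value = 0 ⊕ 0 = 0.
A winning move leaves total XOR = 0, i.e. changes one component's Grundy value g to g ⊕ X where X is the current total.
Heap A: target g' = 0⊕0 = 0, but every legal move changes the Grundy value (mex property), so 0 moves.
Heap B: target g' = 0⊕0 = 0, but every legal move changes the Grundy value (mex property), so 0 moves.

0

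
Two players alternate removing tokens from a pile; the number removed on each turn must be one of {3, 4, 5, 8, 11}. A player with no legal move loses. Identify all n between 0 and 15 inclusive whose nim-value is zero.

n :  0  1  2  3  4  5  6  7  8  9 10 11 12 13 14 15
G :  0  0  0  1  1  1  2  2  2  3  3  3  4  4  0  0
P-positions are exactly the n with G(n) = 0.

0, 1, 2, 14, 15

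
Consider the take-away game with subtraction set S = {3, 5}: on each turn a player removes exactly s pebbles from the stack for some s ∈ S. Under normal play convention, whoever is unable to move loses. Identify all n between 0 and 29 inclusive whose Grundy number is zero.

0, 1, 2, 8, 9, 10, 16, 17, 18, 24, 25, 26

n :  0  1  2  3  4  5  6  7  8  9 10 11 12 13 14 15 16 17 18 19 20 21 22 23 24 25 26 27 28 29
G :  0  0  0  1  1  1  2  2  0  0  0  1  1  1  2  2  0  0  0  1  1  1  2  2  0  0  0  1  1  1
P-positions are exactly the n with G(n) = 0.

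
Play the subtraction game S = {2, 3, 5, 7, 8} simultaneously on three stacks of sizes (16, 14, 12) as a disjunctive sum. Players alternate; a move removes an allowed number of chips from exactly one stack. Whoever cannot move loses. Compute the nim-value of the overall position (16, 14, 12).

All stacks use S = {2, 3, 5, 7, 8}:
G(0) = 0
G(1) = mex{} = 0
G(2) = mex{0} = 1
G(3) = mex{0,0} = 1
G(4) = mex{1,0} = 2
G(5) = mex{1,1,0} = 2
G(6) = mex{2,1,0} = 3
G(7) = mex{2,2,1,0} = 3
G(8) = mex{3,2,1,0,0} = 4
G(9) = mex{3,3,2,1,0} = 4
G(10) = mex{4,3,2,1,1} = 0
G(11) = mex{4,4,3,2,1} = 0
G(12) = mex{0,4,3,2,2} = 1
G(13) = mex{0,0,4,3,2} = 1
G(14) = mex{1,0,4,3,3} = 2
G(15) = mex{1,1,0,4,3} = 2
G(16) = mex{2,1,0,4,4} = 3
Stack A: G(16) = 3.
Stack B: G(14) = 2.
Stack C: G(12) = 1.
Combined Grundy value = 3 ⊕ 2 ⊕ 1 = 0.

0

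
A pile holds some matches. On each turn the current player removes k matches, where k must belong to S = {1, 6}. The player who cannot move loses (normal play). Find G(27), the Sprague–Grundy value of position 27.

G(0) = 0
G(1) = mex{0} = 1
G(2) = mex{1} = 0
G(3) = mex{0} = 1
G(4) = mex{1} = 0
G(5) = mex{0} = 1
G(6) = mex{1,0} = 2
G(7) = mex{2,1} = 0
G(8) = mex{0,0} = 1
G(9) = mex{1,1} = 0
G(10) = mex{0,0} = 1
G(11) = mex{1,1} = 0
G(12) = mex{0,2} = 1
G(13) = mex{1,0} = 2
G(14) = mex{2,1} = 0
G(15) = mex{0,0} = 1
G(16) = mex{1,1} = 0
G(17) = mex{0,0} = 1
G(18) = mex{1,1} = 0
G(19) = mex{0,2} = 1
G(20) = mex{1,0} = 2
G(21) = mex{2,1} = 0
G(22) = mex{0,0} = 1
G(23) = mex{1,1} = 0
G(24) = mex{0,0} = 1
G(25) = mex{1,1} = 0
G(26) = mex{0,2} = 1
G(27) = mex{1,0} = 2

2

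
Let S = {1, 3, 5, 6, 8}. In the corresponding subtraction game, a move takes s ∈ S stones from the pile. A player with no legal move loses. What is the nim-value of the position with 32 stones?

n :  0  1  2  3  4  5  6  7  8  9 10 11 12 13 14 15 16 17 18 19 20 21 22 23 24 25 26 27 28 29 30 31 32
G :  0  1  0  1  0  1  2  3  2  3  2  0  1  0  1  0  1  2  3  2  3  2  0  1  0  1  0  1  2  3  2  3  2

2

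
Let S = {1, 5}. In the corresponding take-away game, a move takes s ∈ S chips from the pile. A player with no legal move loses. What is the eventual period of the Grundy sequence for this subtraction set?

2

G(0) = 0
G(1) = mex{0} = 1
G(2) = mex{1} = 0
G(3) = mex{0} = 1
G(4) = mex{1} = 0
G(5) = mex{0,0} = 1
G(6) = mex{1,1} = 0
G(7) = mex{0,0} = 1
G(8) = mex{1,1} = 0
G(9) = mex{0,0} = 1
G(10) = mex{1,1} = 0
G(11) = mex{0,0} = 1
G(12) = mex{1,1} = 0
G(13) = mex{0,0} = 1
G(14) = mex{1,1} = 0
G(n+2) = G(n) holds for n = 0,…,4 (a full window of length max(S) = 5), so the sequence is purely periodic with period 2.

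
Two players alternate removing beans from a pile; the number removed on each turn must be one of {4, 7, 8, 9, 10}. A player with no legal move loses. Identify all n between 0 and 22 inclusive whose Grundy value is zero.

0, 1, 2, 3, 14, 15, 16, 17

n :  0  1  2  3  4  5  6  7  8  9 10 11 12 13 14 15 16 17 18 19 20 21 22
G :  0  0  0  0  1  1  1  1  2  2  2  2  3  3  0  0  0  0  1  1  1  1  2
P-positions are exactly the n with G(n) = 0.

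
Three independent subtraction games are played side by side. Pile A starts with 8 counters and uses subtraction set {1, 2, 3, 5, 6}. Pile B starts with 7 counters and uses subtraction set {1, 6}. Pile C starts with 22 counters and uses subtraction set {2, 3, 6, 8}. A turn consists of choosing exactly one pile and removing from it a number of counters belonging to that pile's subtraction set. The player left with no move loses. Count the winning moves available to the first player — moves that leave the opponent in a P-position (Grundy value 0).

Pile A, S = {1, 2, 3, 5, 6}:
n : 0 1 2 3 4 5 6 7 8
G : 0 1 2 3 0 1 2 3 0
G_A(8) = 0.
Pile B, S = {1, 6}:
G(0) = 0
G(1) = mex{0} = 1
G(2) = mex{1} = 0
G(3) = mex{0} = 1
G(4) = mex{1} = 0
G(5) = mex{0} = 1
G(6) = mex{1,0} = 2
G(7) = mex{2,1} = 0
G_B(7) = 0.
Pile C, S = {2, 3, 6, 8}:
G(0) = 0
G(1) = mex{} = 0
G(2) = mex{0} = 1
G(3) = mex{0,0} = 1
G(4) = mex{1,0} = 2
G(5) = mex{1,1} = 0
G(6) = mex{2,1,0} = 3
G(7) = mex{0,2,0} = 1
G(8) = mex{3,0,1,0} = 2
G(9) = mex{1,3,1,0} = 2
G(10) = mex{2,1,2,1} = 0
G(11) = mex{2,2,0,1} = 3
G(12) = mex{0,2,3,2} = 1
G(13) = mex{3,0,1,0} = 2
G(14) = mex{1,3,2,3} = 0
G(15) = mex{2,1,2,1} = 0
G(16) = mex{0,2,0,2} = 1
G(17) = mex{0,0,3,2} = 1
G(18) = mex{1,0,1,0} = 2
G(19) = mex{1,1,2,3} = 0
G(20) = mex{2,1,0,1} = 3
G(21) = mex{0,2,0,2} = 1
G(22) = mex{3,0,1,0} = 2
G_C(22) = 2.
Combined Grundy value = 0 ⊕ 0 ⊕ 2 = 2.
A winning move leaves total XOR = 0, i.e. changes one component's Grundy value g to g ⊕ X where X is the current total.
Pile A: need g' = 0⊕2 = 2. Options: 8−1→G=3, 8−2→G=2, 8−3→G=1, 8−5→G=3, 8−6→G=2. Hits: 2.
Pile B: need g' = 0⊕2 = 2. Options: 7−1→G=2, 7−6→G=1. Hits: 1.
Pile C: need g' = 2⊕2 = 0. Options: 22−2→G=3, 22−3→G=0, 22−6→G=1, 22−8→G=0. Hits: 2.

5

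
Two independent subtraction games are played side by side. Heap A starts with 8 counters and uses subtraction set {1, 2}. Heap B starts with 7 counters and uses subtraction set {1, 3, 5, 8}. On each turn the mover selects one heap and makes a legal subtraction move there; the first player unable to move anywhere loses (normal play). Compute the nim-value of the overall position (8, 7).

Heap A, S = {1, 2}:
G(0) = 0
G(1) = mex{0} = 1
G(2) = mex{1,0} = 2
G(3) = mex{2,1} = 0
G(4) = mex{0,2} = 1
G(5) = mex{1,0} = 2
G(6) = mex{2,1} = 0
G(7) = mex{0,2} = 1
G(8) = mex{1,0} = 2
G_A(8) = 2.
Heap B, S = {1, 3, 5, 8}:
G(0) = 0
G(1) = mex{0} = 1
G(2) = mex{1} = 0
G(3) = mex{0,0} = 1
G(4) = mex{1,1} = 0
G(5) = mex{0,0,0} = 1
G(6) = mex{1,1,1} = 0
G(7) = mex{0,0,0} = 1
G_B(7) = 1.
Combined Grundy value = 2 ⊕ 1 = 3.

3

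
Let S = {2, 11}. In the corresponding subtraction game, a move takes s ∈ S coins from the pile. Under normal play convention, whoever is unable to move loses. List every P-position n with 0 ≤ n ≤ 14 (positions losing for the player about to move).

G(0) = 0
G(1) = mex{} = 0
G(2) = mex{0} = 1
G(3) = mex{0} = 1
G(4) = mex{1} = 0
G(5) = mex{1} = 0
G(6) = mex{0} = 1
G(7) = mex{0} = 1
G(8) = mex{1} = 0
G(9) = mex{1} = 0
G(10) = mex{0} = 1
G(11) = mex{0,0} = 1
G(12) = mex{1,0} = 2
G(13) = mex{1,1} = 0
G(14) = mex{2,1} = 0
P-positions are exactly the n with G(n) = 0.

0, 1, 4, 5, 8, 9, 13, 14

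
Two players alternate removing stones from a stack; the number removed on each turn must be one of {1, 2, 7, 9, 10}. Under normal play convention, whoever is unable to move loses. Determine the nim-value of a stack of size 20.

n :  0  1  2  3  4  5  6  7  8  9 10 11 12 13 14 15 16 17 18 19 20
G :  0  1  2  0  1  2  0  1  2  3  4  0  1  2  0  1  2  0  1  2  3

3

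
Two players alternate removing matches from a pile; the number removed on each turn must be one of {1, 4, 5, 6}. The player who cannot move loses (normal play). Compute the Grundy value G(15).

G(0) = 0
G(1) = mex{0} = 1
G(2) = mex{1} = 0
G(3) = mex{0} = 1
G(4) = mex{1,0} = 2
G(5) = mex{2,1,0} = 3
G(6) = mex{3,0,1,0} = 2
G(7) = mex{2,1,0,1} = 3
G(8) = mex{3,2,1,0} = 4
G(9) = mex{4,3,2,1} = 0
G(10) = mex{0,2,3,2} = 1
G(11) = mex{1,3,2,3} = 0
G(12) = mex{0,4,3,2} = 1
G(13) = mex{1,0,4,3} = 2
G(14) = mex{2,1,0,4} = 3
G(15) = mex{3,0,1,0} = 2

2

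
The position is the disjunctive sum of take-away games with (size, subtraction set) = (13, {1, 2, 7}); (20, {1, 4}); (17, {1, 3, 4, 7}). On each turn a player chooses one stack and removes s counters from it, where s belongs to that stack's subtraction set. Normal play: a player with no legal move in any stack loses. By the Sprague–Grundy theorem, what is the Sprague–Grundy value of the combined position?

0

Stack A, S = {1, 2, 7}:
G(0) = 0
G(1) = mex{0} = 1
G(2) = mex{1,0} = 2
G(3) = mex{2,1} = 0
G(4) = mex{0,2} = 1
G(5) = mex{1,0} = 2
G(6) = mex{2,1} = 0
G(7) = mex{0,2,0} = 1
G(8) = mex{1,0,1} = 2
G(9) = mex{2,1,2} = 0
G(10) = mex{0,2,0} = 1
G(11) = mex{1,0,1} = 2
G(12) = mex{2,1,2} = 0
G(13) = mex{0,2,0} = 1
G_A(13) = 1.
Stack B, S = {1, 4}:
G(0) = 0
G(1) = mex{0} = 1
G(2) = mex{1} = 0
G(3) = mex{0} = 1
G(4) = mex{1,0} = 2
G(5) = mex{2,1} = 0
G(6) = mex{0,0} = 1
G(7) = mex{1,1} = 0
G(8) = mex{0,2} = 1
G(9) = mex{1,0} = 2
G(10) = mex{2,1} = 0
G(11) = mex{0,0} = 1
G(12) = mex{1,1} = 0
G(13) = mex{0,2} = 1
G(14) = mex{1,0} = 2
G(15) = mex{2,1} = 0
G(16) = mex{0,0} = 1
G(17) = mex{1,1} = 0
G(18) = mex{0,2} = 1
G(19) = mex{1,0} = 2
G(20) = mex{2,1} = 0
G_B(20) = 0.
Stack C, S = {1, 3, 4, 7}:
n :  0  1  2  3  4  5  6  7  8  9 10 11 12 13 14 15 16 17
G :  0  1  0  1  2  3  2  3  0  1  0  1  2  3  2  3  0  1
G_C(17) = 1.
Combined Grundy value = 1 ⊕ 0 ⊕ 1 = 0.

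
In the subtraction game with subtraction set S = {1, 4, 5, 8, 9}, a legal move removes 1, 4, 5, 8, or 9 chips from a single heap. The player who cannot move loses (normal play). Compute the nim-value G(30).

2

G(0) = 0
G(1) = mex{0} = 1
G(2) = mex{1} = 0
G(3) = mex{0} = 1
G(4) = mex{1,0} = 2
G(5) = mex{2,1,0} = 3
G(6) = mex{3,0,1} = 2
G(7) = mex{2,1,0} = 3
G(8) = mex{3,2,1,0} = 4
G(9) = mex{4,3,2,1,0} = 5
G(10) = mex{5,2,3,0,1} = 4
G(11) = mex{4,3,2,1,0} = 5
G(12) = mex{5,4,3,2,1} = 0
G(13) = mex{0,5,4,3,2} = 1
G(14) = mex{1,4,5,2,3} = 0
G(15) = mex{0,5,4,3,2} = 1
G(16) = mex{1,0,5,4,3} = 2
G(17) = mex{2,1,0,5,4} = 3
G(18) = mex{3,0,1,4,5} = 2
G(19) = mex{2,1,0,5,4} = 3
G(20) = mex{3,2,1,0,5} = 4
G(21) = mex{4,3,2,1,0} = 5
G(22) = mex{5,2,3,0,1} = 4
G(23) = mex{4,3,2,1,0} = 5
G(24) = mex{5,4,3,2,1} = 0
G(25) = mex{0,5,4,3,2} = 1
G(26) = mex{1,4,5,2,3} = 0
G(27) = mex{0,5,4,3,2} = 1
G(28) = mex{1,0,5,4,3} = 2
G(29) = mex{2,1,0,5,4} = 3
G(30) = mex{3,0,1,4,5} = 2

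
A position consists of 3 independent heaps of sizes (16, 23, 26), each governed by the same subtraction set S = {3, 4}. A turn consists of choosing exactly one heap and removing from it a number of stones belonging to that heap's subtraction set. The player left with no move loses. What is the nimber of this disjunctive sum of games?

All heaps use S = {3, 4}:
n :  0  1  2  3  4  5  6  7  8  9 10 11 12 13 14 15 16 17 18 19 20 21 22 23 24 25 26
G :  0  0  0  1  1  1  2  0  0  0  1  1  1  2  0  0  0  1  1  1  2  0  0  0  1  1  1
Heap A: G(16) = 0.
Heap B: G(23) = 0.
Heap C: G(26) = 1.
Combined Grundy value = 0 ⊕ 0 ⊕ 1 = 1.

1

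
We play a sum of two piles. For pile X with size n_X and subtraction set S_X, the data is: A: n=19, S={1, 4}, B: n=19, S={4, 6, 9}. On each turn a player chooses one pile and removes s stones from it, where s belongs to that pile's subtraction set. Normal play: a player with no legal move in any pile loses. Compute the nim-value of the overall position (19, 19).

Pile A, S = {1, 4}:
n :  0  1  2  3  4  5  6  7  8  9 10 11 12 13 14 15 16 17 18 19
G :  0  1  0  1  2  0  1  0  1  2  0  1  0  1  2  0  1  0  1  2
G_A(19) = 2.
Pile B, S = {4, 6, 9}:
G(0) = 0
G(1) = mex{} = 0
G(2) = mex{} = 0
G(3) = mex{} = 0
G(4) = mex{0} = 1
G(5) = mex{0} = 1
G(6) = mex{0,0} = 1
G(7) = mex{0,0} = 1
G(8) = mex{1,0} = 2
G(9) = mex{1,0,0} = 2
G(10) = mex{1,1,0} = 2
G(11) = mex{1,1,0} = 2
G(12) = mex{2,1,0} = 3
G(13) = mex{2,1,1} = 0
G(14) = mex{2,2,1} = 0
G(15) = mex{2,2,1} = 0
G(16) = mex{3,2,1} = 0
G(17) = mex{0,2,2} = 1
G(18) = mex{0,3,2} = 1
G(19) = mex{0,0,2} = 1
G_B(19) = 1.
Combined Grundy value = 2 ⊕ 1 = 3.

3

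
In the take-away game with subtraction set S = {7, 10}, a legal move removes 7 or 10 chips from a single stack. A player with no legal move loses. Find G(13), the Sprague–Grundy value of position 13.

n :  0  1  2  3  4  5  6  7  8  9 10 11 12 13
G :  0  0  0  0  0  0  0  1  1  1  1  1  1  1

1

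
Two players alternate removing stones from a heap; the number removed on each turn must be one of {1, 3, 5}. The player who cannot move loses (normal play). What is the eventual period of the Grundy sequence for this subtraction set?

2

G(0) = 0
G(1) = mex{0} = 1
G(2) = mex{1} = 0
G(3) = mex{0,0} = 1
G(4) = mex{1,1} = 0
G(5) = mex{0,0,0} = 1
G(6) = mex{1,1,1} = 0
G(7) = mex{0,0,0} = 1
G(8) = mex{1,1,1} = 0
G(9) = mex{0,0,0} = 1
G(10) = mex{1,1,1} = 0
G(11) = mex{0,0,0} = 1
G(12) = mex{1,1,1} = 0
G(13) = mex{0,0,0} = 1
G(14) = mex{1,1,1} = 0
G(n+2) = G(n) holds for n = 0,…,4 (a full window of length max(S) = 5), so the sequence is purely periodic with period 2.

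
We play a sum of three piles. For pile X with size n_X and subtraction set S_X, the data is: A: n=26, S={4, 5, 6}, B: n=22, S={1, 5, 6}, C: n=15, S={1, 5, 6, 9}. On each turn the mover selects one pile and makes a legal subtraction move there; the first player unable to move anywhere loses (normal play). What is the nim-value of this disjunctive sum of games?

Pile A, S = {4, 5, 6}:
G(0) = 0
G(1) = mex{} = 0
G(2) = mex{} = 0
G(3) = mex{} = 0
G(4) = mex{0} = 1
G(5) = mex{0,0} = 1
G(6) = mex{0,0,0} = 1
G(7) = mex{0,0,0} = 1
G(8) = mex{1,0,0} = 2
G(9) = mex{1,1,0} = 2
G(10) = mex{1,1,1} = 0
G(11) = mex{1,1,1} = 0
G(12) = mex{2,1,1} = 0
G(13) = mex{2,2,1} = 0
G(14) = mex{0,2,2} = 1
G(15) = mex{0,0,2} = 1
G(16) = mex{0,0,0} = 1
G(17) = mex{0,0,0} = 1
G(18) = mex{1,0,0} = 2
G(19) = mex{1,1,0} = 2
G(20) = mex{1,1,1} = 0
G(21) = mex{1,1,1} = 0
G(22) = mex{2,1,1} = 0
G(23) = mex{2,2,1} = 0
G(24) = mex{0,2,2} = 1
G(25) = mex{0,0,2} = 1
G(26) = mex{0,0,0} = 1
G_A(26) = 1.
Pile B, S = {1, 5, 6}:
n :  0  1  2  3  4  5  6  7  8  9 10 11 12 13 14 15 16 17 18 19 20 21 22
G :  0  1  0  1  0  1  2  3  2  3  2  0  1  0  1  0  1  2  3  2  3  2  0
G_B(22) = 0.
Pile C, S = {1, 5, 6, 9}:
n :  0  1  2  3  4  5  6  7  8  9 10 11 12 13 14 15
G :  0  1  0  1  0  1  2  3  2  3  2  3  0  1  0  1
G_C(15) = 1.
Combined Grundy value = 1 ⊕ 0 ⊕ 1 = 0.

0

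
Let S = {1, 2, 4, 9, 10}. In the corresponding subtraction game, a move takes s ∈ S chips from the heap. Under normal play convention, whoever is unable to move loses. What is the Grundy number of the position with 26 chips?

1

G(0) = 0
G(1) = mex{0} = 1
G(2) = mex{1,0} = 2
G(3) = mex{2,1} = 0
G(4) = mex{0,2,0} = 1
G(5) = mex{1,0,1} = 2
G(6) = mex{2,1,2} = 0
G(7) = mex{0,2,0} = 1
G(8) = mex{1,0,1} = 2
G(9) = mex{2,1,2,0} = 3
G(10) = mex{3,2,0,1,0} = 4
G(11) = mex{4,3,1,2,1} = 0
G(12) = mex{0,4,2,0,2} = 1
G(13) = mex{1,0,3,1,0} = 2
G(14) = mex{2,1,4,2,1} = 0
G(15) = mex{0,2,0,0,2} = 1
G(16) = mex{1,0,1,1,0} = 2
G(17) = mex{2,1,2,2,1} = 0
G(18) = mex{0,2,0,3,2} = 1
G(19) = mex{1,0,1,4,3} = 2
G(20) = mex{2,1,2,0,4} = 3
G(21) = mex{3,2,0,1,0} = 4
G(22) = mex{4,3,1,2,1} = 0
G(23) = mex{0,4,2,0,2} = 1
G(24) = mex{1,0,3,1,0} = 2
G(25) = mex{2,1,4,2,1} = 0
G(26) = mex{0,2,0,0,2} = 1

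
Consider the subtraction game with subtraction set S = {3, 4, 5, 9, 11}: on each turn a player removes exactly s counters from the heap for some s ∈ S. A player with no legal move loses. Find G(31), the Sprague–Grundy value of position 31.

1

G(0) = 0
G(1) = mex{} = 0
G(2) = mex{} = 0
G(3) = mex{0} = 1
G(4) = mex{0,0} = 1
G(5) = mex{0,0,0} = 1
G(6) = mex{1,0,0} = 2
G(7) = mex{1,1,0} = 2
G(8) = mex{1,1,1} = 0
G(9) = mex{2,1,1,0} = 3
G(10) = mex{2,2,1,0} = 3
G(11) = mex{0,2,2,0,0} = 1
G(12) = mex{3,0,2,1,0} = 4
G(13) = mex{3,3,0,1,0} = 2
G(14) = mex{1,3,3,1,1} = 0
G(15) = mex{4,1,3,2,1} = 0
G(16) = mex{2,4,1,2,1} = 0
G(17) = mex{0,2,4,0,2} = 1
G(18) = mex{0,0,2,3,2} = 1
G(19) = mex{0,0,0,3,0} = 1
G(20) = mex{1,0,0,1,3} = 2
G(21) = mex{1,1,0,4,3} = 2
G(22) = mex{1,1,1,2,1} = 0
G(23) = mex{2,1,1,0,4} = 3
G(24) = mex{2,2,1,0,2} = 3
G(25) = mex{0,2,2,0,0} = 1
G(26) = mex{3,0,2,1,0} = 4
G(27) = mex{3,3,0,1,0} = 2
G(28) = mex{1,3,3,1,1} = 0
G(29) = mex{4,1,3,2,1} = 0
G(30) = mex{2,4,1,2,1} = 0
G(31) = mex{0,2,4,0,2} = 1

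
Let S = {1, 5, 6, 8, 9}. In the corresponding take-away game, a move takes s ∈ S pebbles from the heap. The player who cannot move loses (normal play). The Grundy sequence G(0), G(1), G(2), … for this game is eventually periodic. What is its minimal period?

G(0) = 0
G(1) = mex{0} = 1
G(2) = mex{1} = 0
G(3) = mex{0} = 1
G(4) = mex{1} = 0
G(5) = mex{0,0} = 1
G(6) = mex{1,1,0} = 2
G(7) = mex{2,0,1} = 3
G(8) = mex{3,1,0,0} = 2
G(9) = mex{2,0,1,1,0} = 3
G(10) = mex{3,1,0,0,1} = 2
G(11) = mex{2,2,1,1,0} = 3
G(12) = mex{3,3,2,0,1} = 4
G(13) = mex{4,2,3,1,0} = 5
G(14) = mex{5,3,2,2,1} = 0
G(15) = mex{0,2,3,3,2} = 1
G(16) = mex{1,3,2,2,3} = 0
G(17) = mex{0,4,3,3,2} = 1
G(18) = mex{1,5,4,2,3} = 0
G(19) = mex{0,0,5,3,2} = 1
G(20) = mex{1,1,0,4,3} = 2
G(21) = mex{2,0,1,5,4} = 3
G(22) = mex{3,1,0,0,5} = 2
G(23) = mex{2,0,1,1,0} = 3
G(24) = mex{3,1,0,0,1} = 2
G(25) = mex{2,2,1,1,0} = 3
G(26) = mex{3,3,2,0,1} = 4
G(27) = mex{4,2,3,1,0} = 5
G(28) = mex{5,3,2,2,1} = 0
G(29) = mex{0,2,3,3,2} = 1
G(n+14) = G(n) holds for n = 0,…,8 (a full window of length max(S) = 9), so the sequence is purely periodic with period 14.

14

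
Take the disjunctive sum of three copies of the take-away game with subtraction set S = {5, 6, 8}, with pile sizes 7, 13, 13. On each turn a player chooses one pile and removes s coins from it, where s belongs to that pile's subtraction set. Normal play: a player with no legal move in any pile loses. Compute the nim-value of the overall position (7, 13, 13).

All piles use S = {5, 6, 8}:
G(0) = 0
G(1) = mex{} = 0
G(2) = mex{} = 0
G(3) = mex{} = 0
G(4) = mex{} = 0
G(5) = mex{0} = 1
G(6) = mex{0,0} = 1
G(7) = mex{0,0} = 1
G(8) = mex{0,0,0} = 1
G(9) = mex{0,0,0} = 1
G(10) = mex{1,0,0} = 2
G(11) = mex{1,1,0} = 2
G(12) = mex{1,1,0} = 2
G(13) = mex{1,1,1} = 0
Pile A: G(7) = 1.
Pile B: G(13) = 0.
Pile C: G(13) = 0.
Combined Grundy value = 1 ⊕ 0 ⊕ 0 = 1.

1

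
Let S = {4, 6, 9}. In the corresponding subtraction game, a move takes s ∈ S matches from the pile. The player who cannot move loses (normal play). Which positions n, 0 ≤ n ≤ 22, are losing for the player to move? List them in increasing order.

G(0) = 0
G(1) = mex{} = 0
G(2) = mex{} = 0
G(3) = mex{} = 0
G(4) = mex{0} = 1
G(5) = mex{0} = 1
G(6) = mex{0,0} = 1
G(7) = mex{0,0} = 1
G(8) = mex{1,0} = 2
G(9) = mex{1,0,0} = 2
G(10) = mex{1,1,0} = 2
G(11) = mex{1,1,0} = 2
G(12) = mex{2,1,0} = 3
G(13) = mex{2,1,1} = 0
G(14) = mex{2,2,1} = 0
G(15) = mex{2,2,1} = 0
G(16) = mex{3,2,1} = 0
G(17) = mex{0,2,2} = 1
G(18) = mex{0,3,2} = 1
G(19) = mex{0,0,2} = 1
G(20) = mex{0,0,2} = 1
G(21) = mex{1,0,3} = 2
G(22) = mex{1,0,0} = 2
P-positions are exactly the n with G(n) = 0.

0, 1, 2, 3, 13, 14, 15, 16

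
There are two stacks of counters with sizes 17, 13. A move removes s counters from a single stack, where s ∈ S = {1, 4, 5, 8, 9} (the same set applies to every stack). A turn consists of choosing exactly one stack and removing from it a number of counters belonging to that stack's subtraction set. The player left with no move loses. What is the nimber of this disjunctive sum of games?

All stacks use S = {1, 4, 5, 8, 9}:
G(0) = 0
G(1) = mex{0} = 1
G(2) = mex{1} = 0
G(3) = mex{0} = 1
G(4) = mex{1,0} = 2
G(5) = mex{2,1,0} = 3
G(6) = mex{3,0,1} = 2
G(7) = mex{2,1,0} = 3
G(8) = mex{3,2,1,0} = 4
G(9) = mex{4,3,2,1,0} = 5
G(10) = mex{5,2,3,0,1} = 4
G(11) = mex{4,3,2,1,0} = 5
G(12) = mex{5,4,3,2,1} = 0
G(13) = mex{0,5,4,3,2} = 1
G(14) = mex{1,4,5,2,3} = 0
G(15) = mex{0,5,4,3,2} = 1
G(16) = mex{1,0,5,4,3} = 2
G(17) = mex{2,1,0,5,4} = 3
Stack A: G(17) = 3.
Stack B: G(13) = 1.
Combined Grundy value = 3 ⊕ 1 = 2.

2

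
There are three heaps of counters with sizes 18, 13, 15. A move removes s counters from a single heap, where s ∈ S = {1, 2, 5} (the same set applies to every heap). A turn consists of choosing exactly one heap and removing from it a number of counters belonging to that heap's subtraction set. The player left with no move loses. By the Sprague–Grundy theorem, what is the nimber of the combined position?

All heaps use S = {1, 2, 5}:
G(0) = 0
G(1) = mex{0} = 1
G(2) = mex{1,0} = 2
G(3) = mex{2,1} = 0
G(4) = mex{0,2} = 1
G(5) = mex{1,0,0} = 2
G(6) = mex{2,1,1} = 0
G(7) = mex{0,2,2} = 1
G(8) = mex{1,0,0} = 2
G(9) = mex{2,1,1} = 0
G(10) = mex{0,2,2} = 1
G(11) = mex{1,0,0} = 2
G(12) = mex{2,1,1} = 0
G(13) = mex{0,2,2} = 1
G(14) = mex{1,0,0} = 2
G(15) = mex{2,1,1} = 0
G(16) = mex{0,2,2} = 1
G(17) = mex{1,0,0} = 2
G(18) = mex{2,1,1} = 0
Heap A: G(18) = 0.
Heap B: G(13) = 1.
Heap C: G(15) = 0.
Combined Grundy value = 0 ⊕ 1 ⊕ 0 = 1.

1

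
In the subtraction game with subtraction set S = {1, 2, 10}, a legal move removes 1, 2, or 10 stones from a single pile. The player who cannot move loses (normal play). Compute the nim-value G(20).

n :  0  1  2  3  4  5  6  7  8  9 10 11 12 13 14 15 16 17 18 19 20
G :  0  1  2  0  1  2  0  1  2  0  1  2  0  1  2  0  1  2  0  1  2

2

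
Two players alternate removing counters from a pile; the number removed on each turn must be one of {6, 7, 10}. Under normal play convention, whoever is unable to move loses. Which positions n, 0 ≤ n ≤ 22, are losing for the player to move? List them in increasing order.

0, 1, 2, 3, 4, 5, 16, 17, 18, 19, 20, 21

G(0) = 0
G(1) = mex{} = 0
G(2) = mex{} = 0
G(3) = mex{} = 0
G(4) = mex{} = 0
G(5) = mex{} = 0
G(6) = mex{0} = 1
G(7) = mex{0,0} = 1
G(8) = mex{0,0} = 1
G(9) = mex{0,0} = 1
G(10) = mex{0,0,0} = 1
G(11) = mex{0,0,0} = 1
G(12) = mex{1,0,0} = 2
G(13) = mex{1,1,0} = 2
G(14) = mex{1,1,0} = 2
G(15) = mex{1,1,0} = 2
G(16) = mex{1,1,1} = 0
G(17) = mex{1,1,1} = 0
G(18) = mex{2,1,1} = 0
G(19) = mex{2,2,1} = 0
G(20) = mex{2,2,1} = 0
G(21) = mex{2,2,1} = 0
G(22) = mex{0,2,2} = 1
P-positions are exactly the n with G(n) = 0.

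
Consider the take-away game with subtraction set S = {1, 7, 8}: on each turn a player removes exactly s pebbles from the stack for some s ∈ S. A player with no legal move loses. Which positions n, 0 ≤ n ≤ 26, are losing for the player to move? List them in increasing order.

G(0) = 0
G(1) = mex{0} = 1
G(2) = mex{1} = 0
G(3) = mex{0} = 1
G(4) = mex{1} = 0
G(5) = mex{0} = 1
G(6) = mex{1} = 0
G(7) = mex{0,0} = 1
G(8) = mex{1,1,0} = 2
G(9) = mex{2,0,1} = 3
G(10) = mex{3,1,0} = 2
G(11) = mex{2,0,1} = 3
G(12) = mex{3,1,0} = 2
G(13) = mex{2,0,1} = 3
G(14) = mex{3,1,0} = 2
G(15) = mex{2,2,1} = 0
G(16) = mex{0,3,2} = 1
G(17) = mex{1,2,3} = 0
G(18) = mex{0,3,2} = 1
G(19) = mex{1,2,3} = 0
G(20) = mex{0,3,2} = 1
G(21) = mex{1,2,3} = 0
G(22) = mex{0,0,2} = 1
G(23) = mex{1,1,0} = 2
G(24) = mex{2,0,1} = 3
G(25) = mex{3,1,0} = 2
G(26) = mex{2,0,1} = 3
P-positions are exactly the n with G(n) = 0.

0, 2, 4, 6, 15, 17, 19, 21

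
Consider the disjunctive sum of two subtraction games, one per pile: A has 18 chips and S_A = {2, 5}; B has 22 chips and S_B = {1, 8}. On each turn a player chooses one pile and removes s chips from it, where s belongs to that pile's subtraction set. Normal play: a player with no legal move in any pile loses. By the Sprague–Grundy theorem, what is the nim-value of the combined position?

0

Pile A, S = {2, 5}:
n :  0  1  2  3  4  5  6  7  8  9 10 11 12 13 14 15 16 17 18
G :  0  0  1  1  0  2  1  0  0  1  1  0  2  1  0  0  1  1  0
G_A(18) = 0.
Pile B, S = {1, 8}:
n :  0  1  2  3  4  5  6  7  8  9 10 11 12 13 14 15 16 17 18 19 20 21 22
G :  0  1  0  1  0  1  0  1  2  0  1  0  1  0  1  0  1  2  0  1  0  1  0
G_B(22) = 0.
Combined Grundy value = 0 ⊕ 0 = 0.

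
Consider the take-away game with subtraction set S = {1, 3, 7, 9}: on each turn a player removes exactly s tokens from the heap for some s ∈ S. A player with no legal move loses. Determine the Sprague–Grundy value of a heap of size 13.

1

n :  0  1  2  3  4  5  6  7  8  9 10 11 12 13
G :  0  1  0  1  0  1  0  1  0  1  0  1  0  1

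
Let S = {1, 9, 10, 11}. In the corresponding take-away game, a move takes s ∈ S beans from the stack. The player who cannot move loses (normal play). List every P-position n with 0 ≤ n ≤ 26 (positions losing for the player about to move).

n :  0  1  2  3  4  5  6  7  8  9 10 11 12 13 14 15 16 17 18 19 20 21 22 23 24 25 26
G :  0  1  0  1  0  1  0  1  0  1  2  3  2  3  2  3  2  3  2  3  0  1  0  1  0  1  0
P-positions are exactly the n with G(n) = 0.

0, 2, 4, 6, 8, 20, 22, 24, 26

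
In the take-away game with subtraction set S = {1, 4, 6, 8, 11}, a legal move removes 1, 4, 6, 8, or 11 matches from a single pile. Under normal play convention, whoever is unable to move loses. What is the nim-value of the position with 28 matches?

2

G(0) = 0
G(1) = mex{0} = 1
G(2) = mex{1} = 0
G(3) = mex{0} = 1
G(4) = mex{1,0} = 2
G(5) = mex{2,1} = 0
G(6) = mex{0,0,0} = 1
G(7) = mex{1,1,1} = 0
G(8) = mex{0,2,0,0} = 1
G(9) = mex{1,0,1,1} = 2
G(10) = mex{2,1,2,0} = 3
G(11) = mex{3,0,0,1,0} = 2
G(12) = mex{2,1,1,2,1} = 0
G(13) = mex{0,2,0,0,0} = 1
G(14) = mex{1,3,1,1,1} = 0
G(15) = mex{0,2,2,0,2} = 1
G(16) = mex{1,0,3,1,0} = 2
G(17) = mex{2,1,2,2,1} = 0
G(18) = mex{0,0,0,3,0} = 1
G(19) = mex{1,1,1,2,1} = 0
G(20) = mex{0,2,0,0,2} = 1
G(21) = mex{1,0,1,1,3} = 2
G(22) = mex{2,1,2,0,2} = 3
G(23) = mex{3,0,0,1,0} = 2
G(24) = mex{2,1,1,2,1} = 0
G(25) = mex{0,2,0,0,0} = 1
G(26) = mex{1,3,1,1,1} = 0
G(27) = mex{0,2,2,0,2} = 1
G(28) = mex{1,0,3,1,0} = 2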